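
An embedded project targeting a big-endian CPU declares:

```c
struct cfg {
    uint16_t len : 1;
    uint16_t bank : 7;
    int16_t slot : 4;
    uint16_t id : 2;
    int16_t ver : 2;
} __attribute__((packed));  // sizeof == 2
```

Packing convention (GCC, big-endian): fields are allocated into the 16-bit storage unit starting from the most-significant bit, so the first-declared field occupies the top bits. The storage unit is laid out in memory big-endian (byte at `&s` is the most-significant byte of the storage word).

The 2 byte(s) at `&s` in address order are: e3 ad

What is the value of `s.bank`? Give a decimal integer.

99

[0]=0xe3 [1]=0xad (big-endian) → word 0xe3ad
len:1 @ bit 15 → (0xe3ad>>15)&0x1 = 0x1
bank:7 @ bit 8 → (0xe3ad>>8)&0x7f = 0x63  ←
slot:4 @ bit 4 → (0xe3ad>>4)&0xf = 0xa
id:2 @ bit 2 → (0xe3ad>>2)&0x3 = 0x3
ver:2 @ bit 0 → (0xe3ad>>0)&0x3 = 0x1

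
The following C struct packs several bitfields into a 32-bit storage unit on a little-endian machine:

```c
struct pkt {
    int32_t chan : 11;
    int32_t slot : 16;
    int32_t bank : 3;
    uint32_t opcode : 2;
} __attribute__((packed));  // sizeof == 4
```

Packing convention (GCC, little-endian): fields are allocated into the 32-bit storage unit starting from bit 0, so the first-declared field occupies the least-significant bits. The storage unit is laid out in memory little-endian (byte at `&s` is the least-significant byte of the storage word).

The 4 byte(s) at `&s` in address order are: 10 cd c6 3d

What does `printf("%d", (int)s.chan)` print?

[0]=0x10 [1]=0xcd [2]=0xc6 [3]=0x3d (little-endian) → word 0x3dc6cd10
chan:11 @ bit 0 → (0x3dc6cd10>>0)&0x7ff = 0x510  ←
slot:16 @ bit 11 → (0x3dc6cd10>>11)&0xffff = 0xb8d9
bank:3 @ bit 27 → (0x3dc6cd10>>27)&0x7 = 0x7
opcode:2 @ bit 30 → (0x3dc6cd10>>30)&0x3 = 0x0
chan signed 11b, MSB=1: 1296 - 2048 = -752

-752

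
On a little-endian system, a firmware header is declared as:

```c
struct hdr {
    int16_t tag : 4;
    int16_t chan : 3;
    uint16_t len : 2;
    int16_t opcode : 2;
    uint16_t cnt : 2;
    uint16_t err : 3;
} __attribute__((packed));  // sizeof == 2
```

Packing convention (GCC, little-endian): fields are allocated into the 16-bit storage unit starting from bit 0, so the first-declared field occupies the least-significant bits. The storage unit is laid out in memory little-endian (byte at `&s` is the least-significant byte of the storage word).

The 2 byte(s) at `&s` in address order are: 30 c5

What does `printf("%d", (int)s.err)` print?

6

[0]=0x30 [1]=0xc5 (little-endian) → word 0xc530
tag [0+:4] = (word>>0) & 0xf = 0
chan [4+:3] = (word>>4) & 0x7 = 3
len [7+:2] = (word>>7) & 0x3 = 2
opcode [9+:2] = (word>>9) & 0x3 = 2
cnt [11+:2] = (word>>11) & 0x3 = 0
err [13+:3] = (word>>13) & 0x7 = 6  ←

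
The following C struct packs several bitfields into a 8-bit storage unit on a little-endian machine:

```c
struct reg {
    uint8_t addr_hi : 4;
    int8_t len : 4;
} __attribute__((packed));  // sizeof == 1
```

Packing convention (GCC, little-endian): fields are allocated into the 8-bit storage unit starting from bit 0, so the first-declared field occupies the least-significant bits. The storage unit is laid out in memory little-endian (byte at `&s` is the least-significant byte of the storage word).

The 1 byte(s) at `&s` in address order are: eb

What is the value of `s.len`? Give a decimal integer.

-2

[0]=0xeb (little-endian) → word 0xeb
addr_hi:4 @ bit 0 → (0xeb>>0)&0xf = 0xb
len:4 @ bit 4 → (0xeb>>4)&0xf = 0xe  ←
len signed 4b, MSB=1: 14 - 16 = -2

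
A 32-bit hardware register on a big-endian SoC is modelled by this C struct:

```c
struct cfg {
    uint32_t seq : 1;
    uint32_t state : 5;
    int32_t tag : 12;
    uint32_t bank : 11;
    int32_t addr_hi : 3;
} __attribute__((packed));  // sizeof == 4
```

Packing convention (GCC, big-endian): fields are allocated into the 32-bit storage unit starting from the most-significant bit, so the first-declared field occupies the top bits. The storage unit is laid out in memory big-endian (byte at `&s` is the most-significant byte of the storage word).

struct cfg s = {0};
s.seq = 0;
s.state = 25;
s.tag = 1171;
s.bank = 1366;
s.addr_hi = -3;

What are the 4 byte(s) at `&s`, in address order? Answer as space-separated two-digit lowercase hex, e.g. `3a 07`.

[31+:1] seq=0 & 0x1 = 0x0; word=0x00000000
[26+:5] state=25 & 0x1f = 0x19; word=0x64000000
[14+:12] tag=1171 & 0xfff = 0x493; word=0x6524c000
[3+:11] bank=1366 & 0x7ff = 0x556; word=0x6524eab0
[0+:3] addr_hi=-3 & 0x7 = 0x5; word=0x6524eab5
word = 0x6524eab5 → big-endian bytes:
  [0]=0x65  [1]=0x24  [2]=0xea  [3]=0xb5

65 24 ea b5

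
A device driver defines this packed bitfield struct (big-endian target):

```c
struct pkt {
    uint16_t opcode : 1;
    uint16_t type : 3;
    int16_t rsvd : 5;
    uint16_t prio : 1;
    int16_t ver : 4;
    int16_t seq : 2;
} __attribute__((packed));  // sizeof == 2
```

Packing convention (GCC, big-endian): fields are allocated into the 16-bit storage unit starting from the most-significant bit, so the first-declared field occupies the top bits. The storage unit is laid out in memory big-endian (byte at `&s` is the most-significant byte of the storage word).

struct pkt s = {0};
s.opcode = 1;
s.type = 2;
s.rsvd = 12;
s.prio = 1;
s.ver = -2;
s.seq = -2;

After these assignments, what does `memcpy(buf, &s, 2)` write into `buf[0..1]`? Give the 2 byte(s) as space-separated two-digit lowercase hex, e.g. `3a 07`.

opcode:1 = 1 → 0x1 << 15 → word 0x8000
type:3 = 2 → 0x2 << 12 → word 0xa000
rsvd:5 = 12 → 0xc << 7 → word 0xa600
prio:1 = 1 → 0x1 << 6 → word 0xa640
ver:4 = -2 → 0xe << 2 → word 0xa678
seq:2 = -2 → 0x2 << 0 → word 0xa67a
word = 0xa67a → big-endian bytes:
  [0]=0xa6  [1]=0x7a

a6 7a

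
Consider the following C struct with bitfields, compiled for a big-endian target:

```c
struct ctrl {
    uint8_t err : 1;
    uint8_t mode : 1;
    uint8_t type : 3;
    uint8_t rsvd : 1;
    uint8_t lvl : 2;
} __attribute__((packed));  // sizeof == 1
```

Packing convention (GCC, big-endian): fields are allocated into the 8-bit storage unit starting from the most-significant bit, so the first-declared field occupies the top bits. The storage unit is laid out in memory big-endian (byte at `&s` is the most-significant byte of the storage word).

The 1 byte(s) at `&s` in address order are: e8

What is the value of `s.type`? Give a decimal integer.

5

[0]=0xe8 (big-endian) → word 0xe8
err [7+:1] = (word>>7) & 0x1 = 1
mode [6+:1] = (word>>6) & 0x1 = 1
type [3+:3] = (word>>3) & 0x7 = 5  ←
rsvd [2+:1] = (word>>2) & 0x1 = 0
lvl [0+:2] = (word>>0) & 0x3 = 0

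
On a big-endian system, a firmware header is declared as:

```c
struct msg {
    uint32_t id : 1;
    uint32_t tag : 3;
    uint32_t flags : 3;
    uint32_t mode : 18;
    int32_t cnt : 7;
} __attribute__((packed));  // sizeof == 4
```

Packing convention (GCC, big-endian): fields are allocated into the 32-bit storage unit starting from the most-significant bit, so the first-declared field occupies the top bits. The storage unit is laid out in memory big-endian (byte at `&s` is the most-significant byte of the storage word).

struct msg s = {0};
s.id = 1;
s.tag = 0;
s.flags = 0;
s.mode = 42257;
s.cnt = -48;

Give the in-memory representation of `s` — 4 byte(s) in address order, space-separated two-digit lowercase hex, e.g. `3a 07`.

80 52 88 d0

[31+:1] id=1 & 0x1 = 0x1; word=0x80000000
[28+:3] tag=0 & 0x7 = 0x0; word=0x80000000
[25+:3] flags=0 & 0x7 = 0x0; word=0x80000000
[7+:18] mode=42257 & 0x3ffff = 0xa511; word=0x80528880
[0+:7] cnt=-48 & 0x7f = 0x50; word=0x805288d0
word = 0x805288d0 → big-endian bytes:
  [0]=0x80  [1]=0x52  [2]=0x88  [3]=0xd0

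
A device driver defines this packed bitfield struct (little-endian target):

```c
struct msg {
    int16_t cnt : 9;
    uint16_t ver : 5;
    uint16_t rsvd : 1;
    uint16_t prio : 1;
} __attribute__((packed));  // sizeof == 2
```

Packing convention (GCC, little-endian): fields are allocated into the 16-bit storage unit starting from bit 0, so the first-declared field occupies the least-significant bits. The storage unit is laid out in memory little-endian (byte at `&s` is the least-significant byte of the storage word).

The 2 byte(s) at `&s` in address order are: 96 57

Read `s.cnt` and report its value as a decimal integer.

-106

[0]=0x96 [1]=0x57 (little-endian) → word 0x5796
cnt:9 @ bit 0 → (0x5796>>0)&0x1ff = 0x196  ←
ver:5 @ bit 9 → (0x5796>>9)&0x1f = 0xb
rsvd:1 @ bit 14 → (0x5796>>14)&0x1 = 0x1
prio:1 @ bit 15 → (0x5796>>15)&0x1 = 0x0
cnt signed 9b, MSB=1: 406 - 512 = -106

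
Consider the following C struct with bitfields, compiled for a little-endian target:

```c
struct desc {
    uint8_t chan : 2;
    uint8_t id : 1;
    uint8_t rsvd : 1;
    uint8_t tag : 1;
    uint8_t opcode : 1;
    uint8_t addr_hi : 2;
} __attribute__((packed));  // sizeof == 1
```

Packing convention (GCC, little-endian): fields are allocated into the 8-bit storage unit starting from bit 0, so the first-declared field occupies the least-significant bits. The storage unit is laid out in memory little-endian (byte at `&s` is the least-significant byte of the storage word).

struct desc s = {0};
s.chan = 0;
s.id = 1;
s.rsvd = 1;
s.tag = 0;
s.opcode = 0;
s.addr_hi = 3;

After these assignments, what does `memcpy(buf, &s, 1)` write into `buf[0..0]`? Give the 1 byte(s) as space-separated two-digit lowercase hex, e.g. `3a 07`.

cc

chan:2 = 0 → 0x0 << 0 → word 0x00
id:1 = 1 → 0x1 << 2 → word 0x04
rsvd:1 = 1 → 0x1 << 3 → word 0x0c
tag:1 = 0 → 0x0 << 4 → word 0x0c
opcode:1 = 0 → 0x0 << 5 → word 0x0c
addr_hi:2 = 3 → 0x3 << 6 → word 0xcc
word = 0xcc → little-endian bytes:
  [0]=0xcc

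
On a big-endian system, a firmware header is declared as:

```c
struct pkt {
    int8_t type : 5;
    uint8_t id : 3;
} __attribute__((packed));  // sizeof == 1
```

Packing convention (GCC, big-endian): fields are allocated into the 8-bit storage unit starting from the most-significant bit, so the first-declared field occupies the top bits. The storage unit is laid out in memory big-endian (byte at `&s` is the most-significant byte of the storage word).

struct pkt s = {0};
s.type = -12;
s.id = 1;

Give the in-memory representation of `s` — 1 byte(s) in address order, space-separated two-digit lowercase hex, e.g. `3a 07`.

type (5b) val=-12 bits=0x14 at bit 3: 0xa0
id (3b) val=1 bits=0x1 at bit 0: 0xa1
word = 0xa1 → big-endian bytes:
  [0]=0xa1

a1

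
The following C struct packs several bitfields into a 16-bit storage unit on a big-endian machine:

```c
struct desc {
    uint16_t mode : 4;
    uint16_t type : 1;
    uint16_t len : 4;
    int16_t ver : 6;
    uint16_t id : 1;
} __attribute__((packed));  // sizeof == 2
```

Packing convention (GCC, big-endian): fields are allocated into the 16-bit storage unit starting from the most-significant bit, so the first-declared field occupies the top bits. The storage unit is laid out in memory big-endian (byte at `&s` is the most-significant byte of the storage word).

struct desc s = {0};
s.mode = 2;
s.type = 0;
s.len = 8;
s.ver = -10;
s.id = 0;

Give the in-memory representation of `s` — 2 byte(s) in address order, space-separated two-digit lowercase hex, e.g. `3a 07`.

24 6c

mode:4 = 2 → 0x2 << 12 → word 0x2000
type:1 = 0 → 0x0 << 11 → word 0x2000
len:4 = 8 → 0x8 << 7 → word 0x2400
ver:6 = -10 → 0x36 << 1 → word 0x246c
id:1 = 0 → 0x0 << 0 → word 0x246c
word = 0x246c → big-endian bytes:
  [0]=0x24  [1]=0x6c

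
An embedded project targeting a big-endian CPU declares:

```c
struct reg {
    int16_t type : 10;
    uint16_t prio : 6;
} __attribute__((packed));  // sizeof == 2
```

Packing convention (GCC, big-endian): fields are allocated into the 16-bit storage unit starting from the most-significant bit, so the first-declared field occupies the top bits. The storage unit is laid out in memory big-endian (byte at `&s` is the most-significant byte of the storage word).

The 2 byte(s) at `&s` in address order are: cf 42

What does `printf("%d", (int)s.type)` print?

-195

[0]=0xcf [1]=0x42 (big-endian) → word 0xcf42
type:10 @ bit 6 → (0xcf42>>6)&0x3ff = 0x33d  ←
prio:6 @ bit 0 → (0xcf42>>0)&0x3f = 0x2
type signed 10b, MSB=1: 829 - 1024 = -195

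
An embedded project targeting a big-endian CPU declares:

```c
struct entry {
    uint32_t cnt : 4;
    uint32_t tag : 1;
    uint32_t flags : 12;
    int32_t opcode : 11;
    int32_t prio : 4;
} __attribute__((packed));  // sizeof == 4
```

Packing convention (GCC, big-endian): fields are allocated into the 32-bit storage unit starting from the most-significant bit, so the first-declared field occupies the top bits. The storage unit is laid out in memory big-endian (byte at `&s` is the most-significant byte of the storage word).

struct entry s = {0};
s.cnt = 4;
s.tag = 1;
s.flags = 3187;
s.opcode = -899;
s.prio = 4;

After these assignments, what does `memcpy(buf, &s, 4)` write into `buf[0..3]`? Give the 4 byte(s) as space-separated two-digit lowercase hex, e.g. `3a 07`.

cnt:4 = 4 → 0x4 << 28 → word 0x40000000
tag:1 = 1 → 0x1 << 27 → word 0x48000000
flags:12 = 3187 → 0xc73 << 15 → word 0x4e398000
opcode:11 = -899 → 0x47d << 4 → word 0x4e39c7d0
prio:4 = 4 → 0x4 << 0 → word 0x4e39c7d4
word = 0x4e39c7d4 → big-endian bytes:
  [0]=0x4e  [1]=0x39  [2]=0xc7  [3]=0xd4

4e 39 c7 d4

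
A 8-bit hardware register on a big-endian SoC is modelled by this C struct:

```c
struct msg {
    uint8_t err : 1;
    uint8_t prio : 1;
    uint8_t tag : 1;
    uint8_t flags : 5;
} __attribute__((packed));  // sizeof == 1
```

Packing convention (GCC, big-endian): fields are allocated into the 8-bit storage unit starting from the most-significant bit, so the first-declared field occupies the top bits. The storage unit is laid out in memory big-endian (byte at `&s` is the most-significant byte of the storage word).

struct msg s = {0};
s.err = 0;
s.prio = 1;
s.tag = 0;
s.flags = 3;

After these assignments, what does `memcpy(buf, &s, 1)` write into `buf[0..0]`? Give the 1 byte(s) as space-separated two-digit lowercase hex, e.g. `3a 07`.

[7+:1] err=0 & 0x1 = 0x0; word=0x00
[6+:1] prio=1 & 0x1 = 0x1; word=0x40
[5+:1] tag=0 & 0x1 = 0x0; word=0x40
[0+:5] flags=3 & 0x1f = 0x3; word=0x43
word = 0x43 → big-endian bytes:
  [0]=0x43

43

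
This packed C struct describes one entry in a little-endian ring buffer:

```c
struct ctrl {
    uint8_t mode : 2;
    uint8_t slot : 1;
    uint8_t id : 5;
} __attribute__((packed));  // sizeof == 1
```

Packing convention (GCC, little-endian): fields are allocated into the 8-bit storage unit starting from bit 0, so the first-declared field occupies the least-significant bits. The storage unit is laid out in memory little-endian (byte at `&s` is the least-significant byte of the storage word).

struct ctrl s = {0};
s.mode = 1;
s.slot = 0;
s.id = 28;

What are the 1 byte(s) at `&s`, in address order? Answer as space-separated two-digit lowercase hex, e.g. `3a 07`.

mode (2b) val=1 bits=0x1 at bit 0: 0x01
slot (1b) val=0 bits=0x0 at bit 2: 0x01
id (5b) val=28 bits=0x1c at bit 3: 0xe1
word = 0xe1 → little-endian bytes:
  [0]=0xe1

e1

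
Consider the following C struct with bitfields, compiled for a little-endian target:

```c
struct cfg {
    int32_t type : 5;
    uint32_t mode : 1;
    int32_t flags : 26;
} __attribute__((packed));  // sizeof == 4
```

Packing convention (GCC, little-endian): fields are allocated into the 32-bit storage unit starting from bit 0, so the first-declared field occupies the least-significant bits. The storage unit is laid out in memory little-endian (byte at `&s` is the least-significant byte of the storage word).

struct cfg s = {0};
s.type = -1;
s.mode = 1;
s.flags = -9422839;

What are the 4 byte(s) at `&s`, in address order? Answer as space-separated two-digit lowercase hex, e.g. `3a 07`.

7f 02 0e dc

type (5b) val=-1 bits=0x1f at bit 0: 0x0000001f
mode (1b) val=1 bits=0x1 at bit 5: 0x0000003f
flags (26b) val=-9422839 bits=0x3703809 at bit 6: 0xdc0e027f
word = 0xdc0e027f → little-endian bytes:
  [0]=0x7f  [1]=0x02  [2]=0x0e  [3]=0xdc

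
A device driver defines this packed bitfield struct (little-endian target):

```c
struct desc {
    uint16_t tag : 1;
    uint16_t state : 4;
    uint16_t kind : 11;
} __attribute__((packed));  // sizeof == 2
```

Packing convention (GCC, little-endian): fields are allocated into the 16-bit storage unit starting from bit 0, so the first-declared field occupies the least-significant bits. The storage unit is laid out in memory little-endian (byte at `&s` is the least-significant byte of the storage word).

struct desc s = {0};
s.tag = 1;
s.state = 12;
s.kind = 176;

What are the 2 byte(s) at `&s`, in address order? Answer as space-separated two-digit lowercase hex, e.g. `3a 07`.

19 16

tag (1b) val=1 bits=0x1 at bit 0: 0x0001
state (4b) val=12 bits=0xc at bit 1: 0x0019
kind (11b) val=176 bits=0xb0 at bit 5: 0x1619
word = 0x1619 → little-endian bytes:
  [0]=0x19  [1]=0x16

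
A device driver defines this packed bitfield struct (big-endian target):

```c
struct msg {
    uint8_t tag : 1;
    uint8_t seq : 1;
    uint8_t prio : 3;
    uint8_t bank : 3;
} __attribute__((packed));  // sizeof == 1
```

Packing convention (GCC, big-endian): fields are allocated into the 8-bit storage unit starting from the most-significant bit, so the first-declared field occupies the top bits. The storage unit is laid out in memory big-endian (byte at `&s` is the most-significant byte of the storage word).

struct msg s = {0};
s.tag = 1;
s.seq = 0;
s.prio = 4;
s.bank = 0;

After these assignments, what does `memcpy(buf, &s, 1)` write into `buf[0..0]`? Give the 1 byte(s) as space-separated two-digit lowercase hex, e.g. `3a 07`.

[7+:1] tag=1 & 0x1 = 0x1; word=0x80
[6+:1] seq=0 & 0x1 = 0x0; word=0x80
[3+:3] prio=4 & 0x7 = 0x4; word=0xa0
[0+:3] bank=0 & 0x7 = 0x0; word=0xa0
word = 0xa0 → big-endian bytes:
  [0]=0xa0

a0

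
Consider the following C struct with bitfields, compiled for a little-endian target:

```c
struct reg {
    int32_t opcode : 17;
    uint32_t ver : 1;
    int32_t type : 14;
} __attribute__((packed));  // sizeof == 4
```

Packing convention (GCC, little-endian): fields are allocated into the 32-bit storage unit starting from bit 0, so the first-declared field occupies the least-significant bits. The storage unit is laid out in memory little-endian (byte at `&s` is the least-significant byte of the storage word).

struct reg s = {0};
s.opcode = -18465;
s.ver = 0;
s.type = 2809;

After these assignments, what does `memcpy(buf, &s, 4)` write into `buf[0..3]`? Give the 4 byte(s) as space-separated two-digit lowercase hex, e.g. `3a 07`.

df b7 e5 2b

[0+:17] opcode=-18465 & 0x1ffff = 0x1b7df; word=0x0001b7df
[17+:1] ver=0 & 0x1 = 0x0; word=0x0001b7df
[18+:14] type=2809 & 0x3fff = 0xaf9; word=0x2be5b7df
word = 0x2be5b7df → little-endian bytes:
  [0]=0xdf  [1]=0xb7  [2]=0xe5  [3]=0x2b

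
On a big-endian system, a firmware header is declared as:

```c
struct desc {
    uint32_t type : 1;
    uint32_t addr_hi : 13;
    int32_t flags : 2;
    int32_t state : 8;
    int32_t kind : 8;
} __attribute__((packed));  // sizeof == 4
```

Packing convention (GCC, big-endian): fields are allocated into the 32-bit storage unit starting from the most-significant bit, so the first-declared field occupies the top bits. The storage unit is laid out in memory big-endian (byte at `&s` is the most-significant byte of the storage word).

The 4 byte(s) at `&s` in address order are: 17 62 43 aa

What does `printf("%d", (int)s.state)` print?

67

[0]=0x17 [1]=0x62 [2]=0x43 [3]=0xaa (big-endian) → word 0x176243aa
type [31+:1] = (word>>31) & 0x1 = 0
addr_hi [18+:13] = (word>>18) & 0x1fff = 1496
flags [16+:2] = (word>>16) & 0x3 = 2
state [8+:8] = (word>>8) & 0xff = 67  ←
kind [0+:8] = (word>>0) & 0xff = 170
state signed 8b, MSB=0: value = 67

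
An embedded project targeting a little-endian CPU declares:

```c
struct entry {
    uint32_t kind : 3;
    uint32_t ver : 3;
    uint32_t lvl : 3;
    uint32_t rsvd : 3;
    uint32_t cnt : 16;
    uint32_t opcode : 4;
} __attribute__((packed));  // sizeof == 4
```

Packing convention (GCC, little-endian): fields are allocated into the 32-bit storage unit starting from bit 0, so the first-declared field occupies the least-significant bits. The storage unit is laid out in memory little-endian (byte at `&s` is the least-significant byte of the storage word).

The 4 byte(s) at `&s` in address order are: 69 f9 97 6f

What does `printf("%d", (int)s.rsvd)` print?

4

[0]=0x69 [1]=0xf9 [2]=0x97 [3]=0x6f (little-endian) → word 0x6f97f969
kind [0+:3] = (word>>0) & 0x7 = 1
ver [3+:3] = (word>>3) & 0x7 = 5
lvl [6+:3] = (word>>6) & 0x7 = 5
rsvd [9+:3] = (word>>9) & 0x7 = 4  ←
cnt [12+:16] = (word>>12) & 0xffff = 63871
opcode [28+:4] = (word>>28) & 0xf = 6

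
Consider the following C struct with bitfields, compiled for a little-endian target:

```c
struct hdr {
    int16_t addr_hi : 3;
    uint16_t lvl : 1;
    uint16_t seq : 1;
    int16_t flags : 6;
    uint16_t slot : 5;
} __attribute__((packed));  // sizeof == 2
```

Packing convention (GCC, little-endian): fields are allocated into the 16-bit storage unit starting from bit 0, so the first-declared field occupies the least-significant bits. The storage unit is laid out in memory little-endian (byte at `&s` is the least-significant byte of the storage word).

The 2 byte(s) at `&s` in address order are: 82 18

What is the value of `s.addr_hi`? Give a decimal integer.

2

[0]=0x82 [1]=0x18 (little-endian) → word 0x1882
addr_hi [0+:3] = (word>>0) & 0x7 = 2  ←
lvl [3+:1] = (word>>3) & 0x1 = 0
seq [4+:1] = (word>>4) & 0x1 = 0
flags [5+:6] = (word>>5) & 0x3f = 4
slot [11+:5] = (word>>11) & 0x1f = 3
addr_hi signed 3b, MSB=0: value = 2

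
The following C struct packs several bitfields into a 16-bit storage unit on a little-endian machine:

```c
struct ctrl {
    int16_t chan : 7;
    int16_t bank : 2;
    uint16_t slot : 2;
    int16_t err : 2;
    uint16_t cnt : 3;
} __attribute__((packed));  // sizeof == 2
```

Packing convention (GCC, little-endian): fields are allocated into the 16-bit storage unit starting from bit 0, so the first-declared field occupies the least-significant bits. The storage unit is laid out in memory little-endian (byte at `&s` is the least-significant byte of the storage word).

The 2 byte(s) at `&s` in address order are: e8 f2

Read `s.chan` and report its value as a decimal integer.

[0]=0xe8 [1]=0xf2 (little-endian) → word 0xf2e8
chan [0+:7] = (word>>0) & 0x7f = 104  ←
bank [7+:2] = (word>>7) & 0x3 = 1
slot [9+:2] = (word>>9) & 0x3 = 1
err [11+:2] = (word>>11) & 0x3 = 2
cnt [13+:3] = (word>>13) & 0x7 = 7
chan signed 7b, MSB=1: 104 - 128 = -24

-24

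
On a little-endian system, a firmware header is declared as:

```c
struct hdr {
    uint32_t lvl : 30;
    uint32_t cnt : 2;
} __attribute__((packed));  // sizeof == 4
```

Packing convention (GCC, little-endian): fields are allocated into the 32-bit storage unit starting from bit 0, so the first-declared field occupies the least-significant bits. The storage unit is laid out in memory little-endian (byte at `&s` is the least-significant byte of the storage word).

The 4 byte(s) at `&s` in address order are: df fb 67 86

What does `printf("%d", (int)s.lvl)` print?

107477983

[0]=0xdf [1]=0xfb [2]=0x67 [3]=0x86 (little-endian) → word 0x8667fbdf
lvl:30 @ bit 0 → (0x8667fbdf>>0)&0x3fffffff = 0x667fbdf  ←
cnt:2 @ bit 30 → (0x8667fbdf>>30)&0x3 = 0x2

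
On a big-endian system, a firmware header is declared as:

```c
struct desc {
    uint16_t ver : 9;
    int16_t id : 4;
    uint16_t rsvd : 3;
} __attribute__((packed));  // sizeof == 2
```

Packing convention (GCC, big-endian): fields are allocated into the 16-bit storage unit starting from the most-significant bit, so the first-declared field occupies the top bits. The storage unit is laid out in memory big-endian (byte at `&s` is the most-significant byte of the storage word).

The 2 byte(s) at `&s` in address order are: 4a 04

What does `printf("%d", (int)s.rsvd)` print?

4

[0]=0x4a [1]=0x04 (big-endian) → word 0x4a04
ver [7+:9] = (word>>7) & 0x1ff = 148
id [3+:4] = (word>>3) & 0xf = 0
rsvd [0+:3] = (word>>0) & 0x7 = 4  ←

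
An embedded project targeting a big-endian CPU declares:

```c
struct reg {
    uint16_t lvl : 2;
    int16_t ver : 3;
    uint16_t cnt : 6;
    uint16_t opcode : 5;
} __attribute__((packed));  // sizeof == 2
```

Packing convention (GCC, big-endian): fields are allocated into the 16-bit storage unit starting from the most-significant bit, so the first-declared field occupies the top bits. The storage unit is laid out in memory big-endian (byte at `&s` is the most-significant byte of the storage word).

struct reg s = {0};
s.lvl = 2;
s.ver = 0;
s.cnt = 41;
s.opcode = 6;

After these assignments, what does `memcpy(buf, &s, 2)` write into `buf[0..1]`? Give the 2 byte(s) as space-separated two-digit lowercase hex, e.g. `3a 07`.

85 26

[14+:2] lvl=2 & 0x3 = 0x2; word=0x8000
[11+:3] ver=0 & 0x7 = 0x0; word=0x8000
[5+:6] cnt=41 & 0x3f = 0x29; word=0x8520
[0+:5] opcode=6 & 0x1f = 0x6; word=0x8526
word = 0x8526 → big-endian bytes:
  [0]=0x85  [1]=0x26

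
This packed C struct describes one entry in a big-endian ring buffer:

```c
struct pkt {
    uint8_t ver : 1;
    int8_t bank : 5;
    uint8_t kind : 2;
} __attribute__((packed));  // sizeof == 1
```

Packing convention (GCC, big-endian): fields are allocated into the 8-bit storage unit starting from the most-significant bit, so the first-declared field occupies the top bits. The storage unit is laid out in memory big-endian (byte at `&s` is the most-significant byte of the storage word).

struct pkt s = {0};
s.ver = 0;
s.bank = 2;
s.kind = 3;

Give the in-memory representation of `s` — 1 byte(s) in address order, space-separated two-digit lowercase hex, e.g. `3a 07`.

ver (1b) val=0 bits=0x0 at bit 7: 0x00
bank (5b) val=2 bits=0x2 at bit 2: 0x08
kind (2b) val=3 bits=0x3 at bit 0: 0x0b
word = 0x0b → big-endian bytes:
  [0]=0x0b

0b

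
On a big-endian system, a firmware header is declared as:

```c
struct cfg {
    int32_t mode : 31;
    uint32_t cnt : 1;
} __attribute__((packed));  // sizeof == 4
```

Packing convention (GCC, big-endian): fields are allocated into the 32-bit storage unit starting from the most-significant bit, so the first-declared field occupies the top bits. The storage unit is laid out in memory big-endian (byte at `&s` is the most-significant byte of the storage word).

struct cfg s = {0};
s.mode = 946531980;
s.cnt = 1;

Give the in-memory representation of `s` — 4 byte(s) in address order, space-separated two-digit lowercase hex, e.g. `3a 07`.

70 d5 dd 19

[1+:31] mode=946531980 & 0x7fffffff = 0x386aee8c; word=0x70d5dd18
[0+:1] cnt=1 & 0x1 = 0x1; word=0x70d5dd19
word = 0x70d5dd19 → big-endian bytes:
  [0]=0x70  [1]=0xd5  [2]=0xdd  [3]=0x19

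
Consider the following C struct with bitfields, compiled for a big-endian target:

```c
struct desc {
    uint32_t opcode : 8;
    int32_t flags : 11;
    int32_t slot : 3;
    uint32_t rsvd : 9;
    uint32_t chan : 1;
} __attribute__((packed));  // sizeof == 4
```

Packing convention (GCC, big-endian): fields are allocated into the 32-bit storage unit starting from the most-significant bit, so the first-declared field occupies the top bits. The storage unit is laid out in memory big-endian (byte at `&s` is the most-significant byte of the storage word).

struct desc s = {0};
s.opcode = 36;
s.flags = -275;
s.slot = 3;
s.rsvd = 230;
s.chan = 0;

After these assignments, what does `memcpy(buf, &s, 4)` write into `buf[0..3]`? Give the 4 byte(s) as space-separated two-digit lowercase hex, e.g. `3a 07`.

24 dd ad cc

[24+:8] opcode=36 & 0xff = 0x24; word=0x24000000
[13+:11] flags=-275 & 0x7ff = 0x6ed; word=0x24dda000
[10+:3] slot=3 & 0x7 = 0x3; word=0x24ddac00
[1+:9] rsvd=230 & 0x1ff = 0xe6; word=0x24ddadcc
[0+:1] chan=0 & 0x1 = 0x0; word=0x24ddadcc
word = 0x24ddadcc → big-endian bytes:
  [0]=0x24  [1]=0xdd  [2]=0xad  [3]=0xcc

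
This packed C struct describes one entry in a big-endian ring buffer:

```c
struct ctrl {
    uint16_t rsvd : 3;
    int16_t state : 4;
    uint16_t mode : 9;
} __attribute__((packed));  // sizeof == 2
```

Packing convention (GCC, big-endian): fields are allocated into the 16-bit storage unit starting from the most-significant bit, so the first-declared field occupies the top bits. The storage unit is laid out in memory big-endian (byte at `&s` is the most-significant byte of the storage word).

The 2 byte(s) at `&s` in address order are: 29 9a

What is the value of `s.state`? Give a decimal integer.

[0]=0x29 [1]=0x9a (big-endian) → word 0x299a
rsvd [13+:3] = (word>>13) & 0x7 = 1
state [9+:4] = (word>>9) & 0xf = 4  ←
mode [0+:9] = (word>>0) & 0x1ff = 410
state signed 4b, MSB=0: value = 4

4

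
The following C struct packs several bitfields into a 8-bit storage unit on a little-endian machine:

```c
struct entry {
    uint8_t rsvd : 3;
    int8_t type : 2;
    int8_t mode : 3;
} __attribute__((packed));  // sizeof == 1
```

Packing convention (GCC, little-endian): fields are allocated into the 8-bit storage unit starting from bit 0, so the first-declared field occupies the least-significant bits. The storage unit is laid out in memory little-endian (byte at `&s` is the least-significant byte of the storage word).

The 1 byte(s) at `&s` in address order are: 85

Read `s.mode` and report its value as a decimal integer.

[0]=0x85 (little-endian) → word 0x85
rsvd:3 @ bit 0 → (0x85>>0)&0x7 = 0x5
type:2 @ bit 3 → (0x85>>3)&0x3 = 0x0
mode:3 @ bit 5 → (0x85>>5)&0x7 = 0x4  ←
mode signed 3b, MSB=1: 4 - 8 = -4

-4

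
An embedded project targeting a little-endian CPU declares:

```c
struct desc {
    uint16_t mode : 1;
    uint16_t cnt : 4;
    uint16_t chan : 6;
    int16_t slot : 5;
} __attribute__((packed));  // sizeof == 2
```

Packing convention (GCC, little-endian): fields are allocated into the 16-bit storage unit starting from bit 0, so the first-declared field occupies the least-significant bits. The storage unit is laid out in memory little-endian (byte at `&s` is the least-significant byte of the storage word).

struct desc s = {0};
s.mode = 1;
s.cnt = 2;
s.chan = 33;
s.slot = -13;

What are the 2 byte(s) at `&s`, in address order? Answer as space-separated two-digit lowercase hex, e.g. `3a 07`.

[0+:1] mode=1 & 0x1 = 0x1; word=0x0001
[1+:4] cnt=2 & 0xf = 0x2; word=0x0005
[5+:6] chan=33 & 0x3f = 0x21; word=0x0425
[11+:5] slot=-13 & 0x1f = 0x13; word=0x9c25
word = 0x9c25 → little-endian bytes:
  [0]=0x25  [1]=0x9c

25 9c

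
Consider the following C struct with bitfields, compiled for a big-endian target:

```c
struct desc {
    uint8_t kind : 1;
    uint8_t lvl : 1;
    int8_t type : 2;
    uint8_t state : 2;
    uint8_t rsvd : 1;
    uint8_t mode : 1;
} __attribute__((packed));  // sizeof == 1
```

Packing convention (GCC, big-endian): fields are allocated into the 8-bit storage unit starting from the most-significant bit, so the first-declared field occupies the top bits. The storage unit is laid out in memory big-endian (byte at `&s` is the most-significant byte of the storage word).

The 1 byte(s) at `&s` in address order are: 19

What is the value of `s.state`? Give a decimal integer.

2

[0]=0x19 (big-endian) → word 0x19
kind [7+:1] = (word>>7) & 0x1 = 0
lvl [6+:1] = (word>>6) & 0x1 = 0
type [4+:2] = (word>>4) & 0x3 = 1
state [2+:2] = (word>>2) & 0x3 = 2  ←
rsvd [1+:1] = (word>>1) & 0x1 = 0
mode [0+:1] = (word>>0) & 0x1 = 1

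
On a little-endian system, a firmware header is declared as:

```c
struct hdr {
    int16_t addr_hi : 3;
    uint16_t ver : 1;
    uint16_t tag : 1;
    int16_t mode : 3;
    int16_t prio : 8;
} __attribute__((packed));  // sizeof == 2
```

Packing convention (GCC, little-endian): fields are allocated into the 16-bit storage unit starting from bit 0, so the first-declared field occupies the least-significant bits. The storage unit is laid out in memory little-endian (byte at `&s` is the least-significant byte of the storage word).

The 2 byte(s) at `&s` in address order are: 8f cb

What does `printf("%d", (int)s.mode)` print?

[0]=0x8f [1]=0xcb (little-endian) → word 0xcb8f
addr_hi [0+:3] = (word>>0) & 0x7 = 7
ver [3+:1] = (word>>3) & 0x1 = 1
tag [4+:1] = (word>>4) & 0x1 = 0
mode [5+:3] = (word>>5) & 0x7 = 4  ←
prio [8+:8] = (word>>8) & 0xff = 203
mode signed 3b, MSB=1: 4 - 8 = -4

-4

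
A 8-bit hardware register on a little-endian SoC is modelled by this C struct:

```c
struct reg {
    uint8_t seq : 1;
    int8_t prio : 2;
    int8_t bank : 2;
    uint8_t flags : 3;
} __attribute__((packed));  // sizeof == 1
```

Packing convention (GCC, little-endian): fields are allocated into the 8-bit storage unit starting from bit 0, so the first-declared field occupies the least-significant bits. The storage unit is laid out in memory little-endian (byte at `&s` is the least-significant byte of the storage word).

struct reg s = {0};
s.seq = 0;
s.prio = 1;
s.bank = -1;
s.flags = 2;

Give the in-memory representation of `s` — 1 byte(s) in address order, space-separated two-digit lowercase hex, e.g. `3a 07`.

5a

seq (1b) val=0 bits=0x0 at bit 0: 0x00
prio (2b) val=1 bits=0x1 at bit 1: 0x02
bank (2b) val=-1 bits=0x3 at bit 3: 0x1a
flags (3b) val=2 bits=0x2 at bit 5: 0x5a
word = 0x5a → little-endian bytes:
  [0]=0x5a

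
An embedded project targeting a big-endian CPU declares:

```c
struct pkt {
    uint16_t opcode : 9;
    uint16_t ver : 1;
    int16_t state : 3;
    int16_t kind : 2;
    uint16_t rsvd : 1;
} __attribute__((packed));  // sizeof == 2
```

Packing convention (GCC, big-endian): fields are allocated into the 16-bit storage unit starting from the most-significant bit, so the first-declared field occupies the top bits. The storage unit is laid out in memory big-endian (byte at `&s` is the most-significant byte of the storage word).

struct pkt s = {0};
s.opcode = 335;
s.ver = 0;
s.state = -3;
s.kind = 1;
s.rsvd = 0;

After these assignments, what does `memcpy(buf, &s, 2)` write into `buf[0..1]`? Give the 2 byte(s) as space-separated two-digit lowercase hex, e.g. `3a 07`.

a7 aa

opcode (9b) val=335 bits=0x14f at bit 7: 0xa780
ver (1b) val=0 bits=0x0 at bit 6: 0xa780
state (3b) val=-3 bits=0x5 at bit 3: 0xa7a8
kind (2b) val=1 bits=0x1 at bit 1: 0xa7aa
rsvd (1b) val=0 bits=0x0 at bit 0: 0xa7aa
word = 0xa7aa → big-endian bytes:
  [0]=0xa7  [1]=0xaa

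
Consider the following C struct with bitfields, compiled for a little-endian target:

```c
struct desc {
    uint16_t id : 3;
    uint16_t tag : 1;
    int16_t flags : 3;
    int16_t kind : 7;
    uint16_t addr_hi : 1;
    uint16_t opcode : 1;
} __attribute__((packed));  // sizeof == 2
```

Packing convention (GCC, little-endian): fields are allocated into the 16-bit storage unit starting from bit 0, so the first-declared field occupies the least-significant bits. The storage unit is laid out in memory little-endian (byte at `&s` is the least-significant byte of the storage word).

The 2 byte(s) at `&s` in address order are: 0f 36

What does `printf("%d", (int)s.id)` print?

7

[0]=0x0f [1]=0x36 (little-endian) → word 0x360f
id [0+:3] = (word>>0) & 0x7 = 7  ←
tag [3+:1] = (word>>3) & 0x1 = 1
flags [4+:3] = (word>>4) & 0x7 = 0
kind [7+:7] = (word>>7) & 0x7f = 108
addr_hi [14+:1] = (word>>14) & 0x1 = 0
opcode [15+:1] = (word>>15) & 0x1 = 0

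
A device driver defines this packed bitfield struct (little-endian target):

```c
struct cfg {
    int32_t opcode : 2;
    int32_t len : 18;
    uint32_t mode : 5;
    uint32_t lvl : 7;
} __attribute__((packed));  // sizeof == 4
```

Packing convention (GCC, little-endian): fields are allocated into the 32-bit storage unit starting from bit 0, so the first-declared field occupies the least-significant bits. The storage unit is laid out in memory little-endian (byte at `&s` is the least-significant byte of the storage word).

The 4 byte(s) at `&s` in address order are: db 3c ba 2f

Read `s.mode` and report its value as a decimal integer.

[0]=0xdb [1]=0x3c [2]=0xba [3]=0x2f (little-endian) → word 0x2fba3cdb
opcode [0+:2] = (word>>0) & 0x3 = 3
len [2+:18] = (word>>2) & 0x3ffff = 167734
mode [20+:5] = (word>>20) & 0x1f = 27  ←
lvl [25+:7] = (word>>25) & 0x7f = 23

27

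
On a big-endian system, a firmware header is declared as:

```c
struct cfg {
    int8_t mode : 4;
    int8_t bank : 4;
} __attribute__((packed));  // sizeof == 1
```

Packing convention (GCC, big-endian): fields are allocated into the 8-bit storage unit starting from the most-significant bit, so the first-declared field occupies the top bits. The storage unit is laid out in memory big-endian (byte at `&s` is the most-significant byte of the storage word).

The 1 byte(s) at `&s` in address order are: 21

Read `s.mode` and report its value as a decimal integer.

2

[0]=0x21 (big-endian) → word 0x21
mode [4+:4] = (word>>4) & 0xf = 2  ←
bank [0+:4] = (word>>0) & 0xf = 1
mode signed 4b, MSB=0: value = 2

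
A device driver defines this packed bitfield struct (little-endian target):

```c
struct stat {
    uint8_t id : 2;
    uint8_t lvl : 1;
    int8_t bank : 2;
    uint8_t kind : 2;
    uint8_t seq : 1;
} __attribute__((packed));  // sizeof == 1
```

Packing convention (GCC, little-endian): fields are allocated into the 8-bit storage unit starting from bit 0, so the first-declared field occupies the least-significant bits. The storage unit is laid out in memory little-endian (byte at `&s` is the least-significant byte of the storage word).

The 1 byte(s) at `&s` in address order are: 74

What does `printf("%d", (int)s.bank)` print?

[0]=0x74 (little-endian) → word 0x74
id [0+:2] = (word>>0) & 0x3 = 0
lvl [2+:1] = (word>>2) & 0x1 = 1
bank [3+:2] = (word>>3) & 0x3 = 2  ←
kind [5+:2] = (word>>5) & 0x3 = 3
seq [7+:1] = (word>>7) & 0x1 = 0
bank signed 2b, MSB=1: 2 - 4 = -2

-2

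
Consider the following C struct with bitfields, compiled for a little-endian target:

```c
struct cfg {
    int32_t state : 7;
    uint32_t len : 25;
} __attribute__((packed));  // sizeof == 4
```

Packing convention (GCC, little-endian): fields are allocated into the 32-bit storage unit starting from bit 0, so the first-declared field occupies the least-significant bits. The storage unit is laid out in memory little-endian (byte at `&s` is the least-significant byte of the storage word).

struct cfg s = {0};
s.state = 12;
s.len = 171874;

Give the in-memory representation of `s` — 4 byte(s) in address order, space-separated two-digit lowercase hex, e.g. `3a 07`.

0c b1 4f 01

state:7 = 12 → 0xc << 0 → word 0x0000000c
len:25 = 171874 → 0x29f62 << 7 → word 0x014fb10c
word = 0x014fb10c → little-endian bytes:
  [0]=0x0c  [1]=0xb1  [2]=0x4f  [3]=0x01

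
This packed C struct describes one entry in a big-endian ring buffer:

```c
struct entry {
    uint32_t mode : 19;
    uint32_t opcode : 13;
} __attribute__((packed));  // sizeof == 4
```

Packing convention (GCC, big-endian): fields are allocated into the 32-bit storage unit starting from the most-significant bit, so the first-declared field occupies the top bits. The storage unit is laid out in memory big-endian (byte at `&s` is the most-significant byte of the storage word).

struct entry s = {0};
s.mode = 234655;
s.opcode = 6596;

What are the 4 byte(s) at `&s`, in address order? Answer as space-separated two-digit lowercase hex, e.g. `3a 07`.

mode:19 = 234655 → 0x3949f << 13 → word 0x7293e000
opcode:13 = 6596 → 0x19c4 << 0 → word 0x7293f9c4
word = 0x7293f9c4 → big-endian bytes:
  [0]=0x72  [1]=0x93  [2]=0xf9  [3]=0xc4

72 93 f9 c4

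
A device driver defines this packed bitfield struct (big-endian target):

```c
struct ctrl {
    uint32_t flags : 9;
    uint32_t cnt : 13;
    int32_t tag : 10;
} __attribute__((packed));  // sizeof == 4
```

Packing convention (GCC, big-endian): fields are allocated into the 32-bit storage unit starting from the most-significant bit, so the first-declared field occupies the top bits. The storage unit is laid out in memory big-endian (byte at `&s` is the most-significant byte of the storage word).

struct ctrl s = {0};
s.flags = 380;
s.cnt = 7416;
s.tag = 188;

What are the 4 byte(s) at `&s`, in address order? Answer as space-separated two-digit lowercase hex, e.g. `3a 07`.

be 73 e0 bc

flags:9 = 380 → 0x17c << 23 → word 0xbe000000
cnt:13 = 7416 → 0x1cf8 << 10 → word 0xbe73e000
tag:10 = 188 → 0xbc << 0 → word 0xbe73e0bc
word = 0xbe73e0bc → big-endian bytes:
  [0]=0xbe  [1]=0x73  [2]=0xe0  [3]=0xbc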